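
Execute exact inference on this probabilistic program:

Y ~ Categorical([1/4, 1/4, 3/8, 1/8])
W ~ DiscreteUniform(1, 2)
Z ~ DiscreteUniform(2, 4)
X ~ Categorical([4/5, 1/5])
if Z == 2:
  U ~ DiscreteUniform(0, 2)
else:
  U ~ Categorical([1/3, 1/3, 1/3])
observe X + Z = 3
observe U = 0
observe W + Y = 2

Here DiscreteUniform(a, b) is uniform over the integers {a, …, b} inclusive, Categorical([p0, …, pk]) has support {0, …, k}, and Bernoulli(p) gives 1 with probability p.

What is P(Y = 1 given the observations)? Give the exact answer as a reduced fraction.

P(Y = 1 | obs) = 1/2

Enumerate traces; 4 have nonzero weight after conditioning:
  (Y=0, W=2, Z=2, X=1, U=0) weight 1/360
  (Y=0, W=2, Z=3, X=0, U=0) weight 1/90
  (Y=1, W=1, Z=2, X=1, U=0) weight 1/360
  (Y=1, W=1, Z=3, X=0, U=0) weight 1/90
Group by Y:
  weight(Y=0) = 1/72
  weight(Y=1) = 1/72
Total weight = 1/72 + 1/72 = 1/36
P(Y=0 | obs) = 1/72 / 1/36 = 1/2
P(Y=1 | obs) = 1/72 / 1/36 = 1/2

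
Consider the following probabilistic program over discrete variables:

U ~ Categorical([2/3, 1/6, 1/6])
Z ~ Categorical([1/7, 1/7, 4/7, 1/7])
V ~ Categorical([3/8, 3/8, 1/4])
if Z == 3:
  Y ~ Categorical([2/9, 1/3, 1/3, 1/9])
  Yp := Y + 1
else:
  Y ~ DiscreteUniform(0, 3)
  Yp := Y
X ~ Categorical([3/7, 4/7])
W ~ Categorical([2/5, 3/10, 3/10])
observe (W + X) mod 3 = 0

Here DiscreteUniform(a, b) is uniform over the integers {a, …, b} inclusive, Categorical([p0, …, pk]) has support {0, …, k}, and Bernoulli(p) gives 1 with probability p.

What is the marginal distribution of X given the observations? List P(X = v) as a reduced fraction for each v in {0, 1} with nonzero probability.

P(X=0) = 1/2, P(X=1) = 1/2

Enumerate traces; 288 have nonzero weight after conditioning:
  (U=0, Z=0, V=0, Y=0, X=0, W=0) weight 3/1960
  (U=0, Z=0, V=0, Y=0, X=1, W=2) weight 3/1960
  (U=0, Z=0, V=0, Y=1, X=0, W=0) weight 3/1960
  (U=0, Z=0, V=0, Y=1, X=1, W=2) weight 3/1960
  (U=0, Z=0, V=0, Y=2, X=0, W=0) weight 3/1960
  (U=0, Z=0, V=0, Y=2, X=1, W=2) weight 3/1960
  (U=0, Z=0, V=0, Y=3, X=0, W=0) weight 3/1960
  (U=0, Z=0, V=0, Y=3, X=1, W=2) weight 3/1960
  … 280 more
Group by X:
  weight(X=0) = 6/35
  weight(X=1) = 6/35
Total weight = 6/35 + 6/35 = 12/35
P(X=0 | obs) = 6/35 / 12/35 = 1/2
P(X=1 | obs) = 6/35 / 12/35 = 1/2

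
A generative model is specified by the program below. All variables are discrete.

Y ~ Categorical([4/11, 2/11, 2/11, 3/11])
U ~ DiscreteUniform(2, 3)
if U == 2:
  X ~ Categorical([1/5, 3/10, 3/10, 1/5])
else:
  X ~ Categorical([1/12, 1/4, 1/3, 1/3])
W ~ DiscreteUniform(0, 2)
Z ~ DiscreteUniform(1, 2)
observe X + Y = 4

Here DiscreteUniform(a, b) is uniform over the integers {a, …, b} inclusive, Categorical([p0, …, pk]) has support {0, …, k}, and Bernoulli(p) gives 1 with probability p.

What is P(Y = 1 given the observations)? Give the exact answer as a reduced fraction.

P(Y = 1 | obs) = 64/239

Enumerate traces; 36 have nonzero weight after conditioning:
  (Y=1, U=2, X=3, W=0, Z=1) weight 1/330
  (Y=1, U=2, X=3, W=0, Z=2) weight 1/330
  (Y=1, U=2, X=3, W=1, Z=1) weight 1/330
  (Y=1, U=2, X=3, W=1, Z=2) weight 1/330
  (Y=1, U=2, X=3, W=2, Z=1) weight 1/330
  (Y=1, U=2, X=3, W=2, Z=2) weight 1/330
  (Y=1, U=3, X=3, W=0, Z=1) weight 1/198
  (Y=1, U=3, X=3, W=0, Z=2) weight 1/198
  (Y=2, U=2, X=2, W=0, Z=1) weight 1/220
  (Y=3, U=2, X=1, W=0, Z=1) weight 3/440
  … 26 more
Group by Y:
  weight(Y=1) = 8/165
  weight(Y=2) = 19/330
  weight(Y=3) = 3/40
Total weight = 8/165 + 19/330 + 3/40 = 239/1320
P(Y=1 | obs) = 8/165 / 239/1320 = 64/239
P(Y=2 | obs) = 19/330 / 239/1320 = 76/239
P(Y=3 | obs) = 3/40 / 239/1320 = 99/239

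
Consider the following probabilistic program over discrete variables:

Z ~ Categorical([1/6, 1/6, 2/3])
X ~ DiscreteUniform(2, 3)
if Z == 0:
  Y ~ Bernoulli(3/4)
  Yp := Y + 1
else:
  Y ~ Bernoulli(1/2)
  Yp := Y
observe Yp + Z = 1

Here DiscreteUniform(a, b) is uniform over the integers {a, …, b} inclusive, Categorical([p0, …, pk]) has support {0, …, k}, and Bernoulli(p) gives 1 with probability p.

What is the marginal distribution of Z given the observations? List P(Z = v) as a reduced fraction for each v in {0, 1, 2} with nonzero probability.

P(Z=0) = 1/3, P(Z=1) = 2/3

Enumerate traces; 4 have nonzero weight after conditioning:
  (Z=0, X=2, Y=0) weight 1/48
  (Z=0, X=3, Y=0) weight 1/48
  (Z=1, X=2, Y=0) weight 1/24
  (Z=1, X=3, Y=0) weight 1/24
Group by Z:
  weight(Z=0) = 1/24
  weight(Z=1) = 1/12
Total weight = 1/24 + 1/12 = 1/8
P(Z=0 | obs) = 1/24 / 1/8 = 1/3
P(Z=1 | obs) = 1/12 / 1/8 = 2/3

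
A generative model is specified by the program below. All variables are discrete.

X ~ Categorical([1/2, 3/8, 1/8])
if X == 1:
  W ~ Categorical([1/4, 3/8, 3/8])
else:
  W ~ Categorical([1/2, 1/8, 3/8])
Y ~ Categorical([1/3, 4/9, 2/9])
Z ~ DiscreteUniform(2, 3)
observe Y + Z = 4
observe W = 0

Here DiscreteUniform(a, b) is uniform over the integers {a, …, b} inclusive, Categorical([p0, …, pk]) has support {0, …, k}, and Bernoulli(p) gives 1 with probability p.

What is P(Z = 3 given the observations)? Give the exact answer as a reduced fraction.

Enumerate traces; 6 have nonzero weight after conditioning:
  (X=0, W=0, Y=1, Z=3) weight 1/18
  (X=0, W=0, Y=2, Z=2) weight 1/36
  (X=1, W=0, Y=1, Z=3) weight 1/48
  (X=1, W=0, Y=2, Z=2) weight 1/96
  (X=2, W=0, Y=1, Z=3) weight 1/72
  (X=2, W=0, Y=2, Z=2) weight 1/144
Group by Z:
  weight(Z=2) = 13/288
  weight(Z=3) = 13/144
Total weight = 13/288 + 13/144 = 13/96
P(Z=2 | obs) = 13/288 / 13/96 = 1/3
P(Z=3 | obs) = 13/144 / 13/96 = 2/3

P(Z = 3 | obs) = 2/3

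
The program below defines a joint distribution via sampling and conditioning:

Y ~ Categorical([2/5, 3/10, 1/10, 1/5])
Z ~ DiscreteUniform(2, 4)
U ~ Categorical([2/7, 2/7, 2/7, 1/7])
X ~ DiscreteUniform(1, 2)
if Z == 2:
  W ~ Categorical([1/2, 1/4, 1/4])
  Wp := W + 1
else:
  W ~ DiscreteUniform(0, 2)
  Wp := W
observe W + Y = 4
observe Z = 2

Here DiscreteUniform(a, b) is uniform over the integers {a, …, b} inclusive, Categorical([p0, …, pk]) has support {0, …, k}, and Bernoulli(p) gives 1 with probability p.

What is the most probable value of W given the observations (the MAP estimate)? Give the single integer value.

argmax_v P(W = v | obs) = 1

Enumerate traces; 16 have nonzero weight after conditioning:
  (Y=2, Z=2, U=0, X=1, W=2) weight 1/840
  (Y=2, Z=2, U=0, X=2, W=2) weight 1/840
  (Y=2, Z=2, U=1, X=1, W=2) weight 1/840
  (Y=2, Z=2, U=1, X=2, W=2) weight 1/840
  (Y=2, Z=2, U=2, X=1, W=2) weight 1/840
  (Y=2, Z=2, U=2, X=2, W=2) weight 1/840
  (Y=2, Z=2, U=3, X=1, W=2) weight 1/1680
  (Y=2, Z=2, U=3, X=2, W=2) weight 1/1680
  (Y=3, Z=2, U=0, X=1, W=1) weight 1/420
  … 7 more
Group by W:
  weight(W=1) = 1/60
  weight(W=2) = 1/120
Total weight = 1/60 + 1/120 = 1/40
P(W=1 | obs) = 1/60 / 1/40 = 2/3
P(W=2 | obs) = 1/120 / 1/40 = 1/3
argmax = 1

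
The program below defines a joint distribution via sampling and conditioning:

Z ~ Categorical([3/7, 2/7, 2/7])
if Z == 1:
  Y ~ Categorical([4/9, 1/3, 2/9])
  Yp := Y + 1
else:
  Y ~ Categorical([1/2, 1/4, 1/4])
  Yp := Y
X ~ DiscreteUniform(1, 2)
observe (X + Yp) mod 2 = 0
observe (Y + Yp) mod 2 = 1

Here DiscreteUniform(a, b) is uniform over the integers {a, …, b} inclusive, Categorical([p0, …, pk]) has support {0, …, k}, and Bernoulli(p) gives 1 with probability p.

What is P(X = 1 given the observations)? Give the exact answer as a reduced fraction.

Enumerate traces; 3 have nonzero weight after conditioning:
  (Z=1, Y=0, X=1) weight 4/63
  (Z=1, Y=1, X=2) weight 1/21
  (Z=1, Y=2, X=1) weight 2/63
Group by X:
  weight(X=1) = 2/21
  weight(X=2) = 1/21
Total weight = 2/21 + 1/21 = 1/7
P(X=1 | obs) = 2/21 / 1/7 = 2/3
P(X=2 | obs) = 1/21 / 1/7 = 1/3

P(X = 1 | obs) = 2/3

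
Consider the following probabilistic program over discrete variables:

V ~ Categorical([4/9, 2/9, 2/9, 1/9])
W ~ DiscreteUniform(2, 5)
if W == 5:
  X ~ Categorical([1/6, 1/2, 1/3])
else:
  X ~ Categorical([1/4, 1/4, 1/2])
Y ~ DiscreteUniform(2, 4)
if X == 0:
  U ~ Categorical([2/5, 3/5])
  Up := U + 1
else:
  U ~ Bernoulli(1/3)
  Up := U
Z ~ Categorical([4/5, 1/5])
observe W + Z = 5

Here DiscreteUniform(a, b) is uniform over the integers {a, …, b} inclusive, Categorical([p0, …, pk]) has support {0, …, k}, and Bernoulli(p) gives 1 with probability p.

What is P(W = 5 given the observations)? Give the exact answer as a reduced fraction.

Enumerate traces; 144 have nonzero weight after conditioning:
  (V=0, W=4, X=0, Y=2, U=0, Z=1) weight 1/1350
  (V=0, W=4, X=0, Y=2, U=1, Z=1) weight 1/900
  (V=0, W=4, X=0, Y=3, U=0, Z=1) weight 1/1350
  (V=0, W=4, X=0, Y=3, U=1, Z=1) weight 1/900
  (V=0, W=4, X=0, Y=4, U=0, Z=1) weight 1/1350
  (V=0, W=4, X=0, Y=4, U=1, Z=1) weight 1/900
  (V=0, W=4, X=1, Y=2, U=0, Z=1) weight 1/810
  (V=0, W=4, X=1, Y=2, U=1, Z=1) weight 1/1620
  (V=0, W=5, X=0, Y=2, U=0, Z=0) weight 4/2025
  … 135 more
Group by W:
  weight(W=4) = 1/20
  weight(W=5) = 1/5
Total weight = 1/20 + 1/5 = 1/4
P(W=4 | obs) = 1/20 / 1/4 = 1/5
P(W=5 | obs) = 1/5 / 1/4 = 4/5

P(W = 5 | obs) = 4/5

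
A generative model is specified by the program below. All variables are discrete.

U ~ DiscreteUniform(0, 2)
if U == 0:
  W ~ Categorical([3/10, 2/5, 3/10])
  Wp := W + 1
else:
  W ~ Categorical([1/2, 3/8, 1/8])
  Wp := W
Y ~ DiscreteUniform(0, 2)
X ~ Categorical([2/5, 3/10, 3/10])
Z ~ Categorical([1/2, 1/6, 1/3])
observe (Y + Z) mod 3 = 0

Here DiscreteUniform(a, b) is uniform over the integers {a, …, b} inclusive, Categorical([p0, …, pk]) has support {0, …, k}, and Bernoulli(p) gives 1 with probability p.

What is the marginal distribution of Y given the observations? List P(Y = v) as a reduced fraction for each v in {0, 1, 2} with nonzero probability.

P(Y=0) = 1/2, P(Y=1) = 1/3, P(Y=2) = 1/6

Enumerate traces; 81 have nonzero weight after conditioning:
  (U=0, W=0, Y=0, X=0, Z=0) weight 1/150
  (U=0, W=0, Y=0, X=1, Z=0) weight 1/200
  (U=0, W=0, Y=0, X=2, Z=0) weight 1/200
  (U=0, W=0, Y=1, X=0, Z=2) weight 1/225
  (U=0, W=0, Y=1, X=1, Z=2) weight 1/300
  (U=0, W=0, Y=1, X=2, Z=2) weight 1/300
  (U=0, W=0, Y=2, X=0, Z=1) weight 1/450
  (U=0, W=0, Y=2, X=1, Z=1) weight 1/600
  … 73 more
Group by Y:
  weight(Y=0) = 1/6
  weight(Y=1) = 1/9
  weight(Y=2) = 1/18
Total weight = 1/6 + 1/9 + 1/18 = 1/3
P(Y=0 | obs) = 1/6 / 1/3 = 1/2
P(Y=1 | obs) = 1/9 / 1/3 = 1/3
P(Y=2 | obs) = 1/18 / 1/3 = 1/6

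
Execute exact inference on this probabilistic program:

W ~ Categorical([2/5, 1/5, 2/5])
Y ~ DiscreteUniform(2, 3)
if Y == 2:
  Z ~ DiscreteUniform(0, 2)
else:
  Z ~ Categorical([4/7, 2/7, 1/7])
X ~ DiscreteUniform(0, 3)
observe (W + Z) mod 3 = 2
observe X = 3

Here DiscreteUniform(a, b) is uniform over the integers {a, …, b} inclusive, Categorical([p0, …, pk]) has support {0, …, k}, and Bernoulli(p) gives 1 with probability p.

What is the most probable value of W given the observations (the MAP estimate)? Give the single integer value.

argmax_v P(W = v | obs) = 2

Enumerate traces; 6 have nonzero weight after conditioning:
  (W=0, Y=2, Z=2, X=3) weight 1/60
  (W=0, Y=3, Z=2, X=3) weight 1/140
  (W=1, Y=2, Z=1, X=3) weight 1/120
  (W=1, Y=3, Z=1, X=3) weight 1/140
  (W=2, Y=2, Z=0, X=3) weight 1/60
  (W=2, Y=3, Z=0, X=3) weight 1/35
Group by W:
  weight(W=0) = 1/42
  weight(W=1) = 13/840
  weight(W=2) = 19/420
Total weight = 1/42 + 13/840 + 19/420 = 71/840
P(W=0 | obs) = 1/42 / 71/840 = 20/71
P(W=1 | obs) = 13/840 / 71/840 = 13/71
P(W=2 | obs) = 19/420 / 71/840 = 38/71
argmax = 2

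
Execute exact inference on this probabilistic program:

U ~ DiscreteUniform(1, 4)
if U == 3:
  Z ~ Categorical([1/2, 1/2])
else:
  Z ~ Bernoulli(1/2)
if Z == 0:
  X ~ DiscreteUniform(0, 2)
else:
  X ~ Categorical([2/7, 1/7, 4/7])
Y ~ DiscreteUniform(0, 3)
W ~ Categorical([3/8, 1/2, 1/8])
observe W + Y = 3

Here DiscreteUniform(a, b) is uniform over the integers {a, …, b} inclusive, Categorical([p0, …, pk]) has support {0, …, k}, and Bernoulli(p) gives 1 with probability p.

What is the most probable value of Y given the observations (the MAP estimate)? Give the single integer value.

Enumerate traces; 72 have nonzero weight after conditioning:
  (U=1, Z=0, X=0, Y=1, W=2) weight 1/768
  (U=1, Z=0, X=0, Y=2, W=1) weight 1/192
  (U=1, Z=0, X=0, Y=3, W=0) weight 1/256
  (U=1, Z=0, X=1, Y=1, W=2) weight 1/768
  (U=1, Z=0, X=1, Y=2, W=1) weight 1/192
  (U=1, Z=0, X=1, Y=3, W=0) weight 1/256
  (U=1, Z=0, X=2, Y=1, W=2) weight 1/768
  (U=1, Z=0, X=2, Y=2, W=1) weight 1/192
  … 64 more
Group by Y:
  weight(Y=1) = 1/32
  weight(Y=2) = 1/8
  weight(Y=3) = 3/32
Total weight = 1/32 + 1/8 + 3/32 = 1/4
P(Y=1 | obs) = 1/32 / 1/4 = 1/8
P(Y=2 | obs) = 1/8 / 1/4 = 1/2
P(Y=3 | obs) = 3/32 / 1/4 = 3/8
argmax = 2

argmax_v P(Y = v | obs) = 2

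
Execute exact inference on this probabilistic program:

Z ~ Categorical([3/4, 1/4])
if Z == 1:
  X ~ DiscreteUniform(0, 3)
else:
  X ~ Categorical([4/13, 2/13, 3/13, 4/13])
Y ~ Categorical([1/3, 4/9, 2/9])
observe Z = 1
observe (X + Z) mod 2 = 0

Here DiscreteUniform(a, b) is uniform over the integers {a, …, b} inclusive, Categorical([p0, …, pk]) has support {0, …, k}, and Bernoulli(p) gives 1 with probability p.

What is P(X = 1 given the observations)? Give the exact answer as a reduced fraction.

Enumerate traces; 6 have nonzero weight after conditioning:
  (Z=1, X=1, Y=0) weight 1/48
  (Z=1, X=1, Y=1) weight 1/36
  (Z=1, X=1, Y=2) weight 1/72
  (Z=1, X=3, Y=0) weight 1/48
  (Z=1, X=3, Y=1) weight 1/36
  (Z=1, X=3, Y=2) weight 1/72
Group by X:
  weight(X=1) = 1/16
  weight(X=3) = 1/16
Total weight = 1/16 + 1/16 = 1/8
P(X=1 | obs) = 1/16 / 1/8 = 1/2
P(X=3 | obs) = 1/16 / 1/8 = 1/2

P(X = 1 | obs) = 1/2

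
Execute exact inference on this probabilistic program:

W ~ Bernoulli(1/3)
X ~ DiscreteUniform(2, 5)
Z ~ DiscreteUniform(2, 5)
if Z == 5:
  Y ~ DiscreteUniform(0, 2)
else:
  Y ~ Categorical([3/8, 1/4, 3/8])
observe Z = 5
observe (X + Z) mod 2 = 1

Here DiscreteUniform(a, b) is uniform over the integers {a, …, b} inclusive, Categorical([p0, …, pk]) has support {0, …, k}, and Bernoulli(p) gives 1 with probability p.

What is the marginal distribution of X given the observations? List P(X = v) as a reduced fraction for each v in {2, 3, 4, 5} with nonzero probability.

P(X=2) = 1/2, P(X=4) = 1/2

Enumerate traces; 12 have nonzero weight after conditioning:
  (W=0, X=2, Z=5, Y=0) weight 1/72
  (W=0, X=2, Z=5, Y=1) weight 1/72
  (W=0, X=2, Z=5, Y=2) weight 1/72
  (W=0, X=4, Z=5, Y=0) weight 1/72
  (W=0, X=4, Z=5, Y=1) weight 1/72
  (W=0, X=4, Z=5, Y=2) weight 1/72
  (W=1, X=2, Z=5, Y=0) weight 1/144
  (W=1, X=2, Z=5, Y=1) weight 1/144
  … 4 more
Group by X:
  weight(X=2) = 1/16
  weight(X=4) = 1/16
Total weight = 1/16 + 1/16 = 1/8
P(X=2 | obs) = 1/16 / 1/8 = 1/2
P(X=4 | obs) = 1/16 / 1/8 = 1/2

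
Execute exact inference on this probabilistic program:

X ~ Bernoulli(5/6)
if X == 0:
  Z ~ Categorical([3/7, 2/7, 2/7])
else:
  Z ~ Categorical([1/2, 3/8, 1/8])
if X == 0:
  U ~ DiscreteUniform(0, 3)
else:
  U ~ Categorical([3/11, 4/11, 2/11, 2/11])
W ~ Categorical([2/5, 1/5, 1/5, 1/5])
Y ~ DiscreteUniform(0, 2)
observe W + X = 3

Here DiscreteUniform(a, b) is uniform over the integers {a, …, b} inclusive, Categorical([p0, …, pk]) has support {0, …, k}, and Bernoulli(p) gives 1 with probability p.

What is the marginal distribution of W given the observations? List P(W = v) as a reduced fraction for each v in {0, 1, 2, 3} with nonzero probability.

P(W=2) = 5/6, P(W=3) = 1/6

Enumerate traces; 72 have nonzero weight after conditioning:
  (X=0, Z=0, U=0, W=3, Y=0) weight 1/840
  (X=0, Z=0, U=0, W=3, Y=1) weight 1/840
  (X=0, Z=0, U=0, W=3, Y=2) weight 1/840
  (X=0, Z=0, U=1, W=3, Y=0) weight 1/840
  (X=0, Z=0, U=1, W=3, Y=1) weight 1/840
  (X=0, Z=0, U=1, W=3, Y=2) weight 1/840
  (X=0, Z=0, U=2, W=3, Y=0) weight 1/840
  (X=0, Z=0, U=2, W=3, Y=1) weight 1/840
  (X=1, Z=0, U=0, W=2, Y=0) weight 1/132
  … 63 more
Group by W:
  weight(W=2) = 1/6
  weight(W=3) = 1/30
Total weight = 1/6 + 1/30 = 1/5
P(W=2 | obs) = 1/6 / 1/5 = 5/6
P(W=3 | obs) = 1/30 / 1/5 = 1/6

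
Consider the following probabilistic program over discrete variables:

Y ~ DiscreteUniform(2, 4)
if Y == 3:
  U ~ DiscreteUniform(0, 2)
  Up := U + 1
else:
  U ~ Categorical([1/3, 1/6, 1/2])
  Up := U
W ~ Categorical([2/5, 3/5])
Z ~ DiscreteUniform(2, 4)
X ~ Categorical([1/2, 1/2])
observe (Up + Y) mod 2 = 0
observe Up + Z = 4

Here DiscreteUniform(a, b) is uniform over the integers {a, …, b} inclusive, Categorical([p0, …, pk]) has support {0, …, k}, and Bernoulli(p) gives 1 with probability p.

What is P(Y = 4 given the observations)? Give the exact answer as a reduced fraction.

P(Y = 4 | obs) = 5/12

Enumerate traces; 20 have nonzero weight after conditioning:
  (Y=2, U=0, W=0, Z=4, X=0) weight 1/135
  (Y=2, U=0, W=0, Z=4, X=1) weight 1/135
  (Y=2, U=0, W=1, Z=4, X=0) weight 1/90
  (Y=2, U=0, W=1, Z=4, X=1) weight 1/90
  (Y=2, U=2, W=0, Z=2, X=0) weight 1/90
  (Y=2, U=2, W=0, Z=2, X=1) weight 1/90
  (Y=2, U=2, W=1, Z=2, X=0) weight 1/60
  (Y=2, U=2, W=1, Z=2, X=1) weight 1/60
  (Y=3, U=0, W=0, Z=3, X=0) weight 1/135
  (Y=4, U=0, W=0, Z=4, X=0) weight 1/135
  … 10 more
Group by Y:
  weight(Y=2) = 5/54
  weight(Y=3) = 1/27
  weight(Y=4) = 5/54
Total weight = 5/54 + 1/27 + 5/54 = 2/9
P(Y=2 | obs) = 5/54 / 2/9 = 5/12
P(Y=3 | obs) = 1/27 / 2/9 = 1/6
P(Y=4 | obs) = 5/54 / 2/9 = 5/12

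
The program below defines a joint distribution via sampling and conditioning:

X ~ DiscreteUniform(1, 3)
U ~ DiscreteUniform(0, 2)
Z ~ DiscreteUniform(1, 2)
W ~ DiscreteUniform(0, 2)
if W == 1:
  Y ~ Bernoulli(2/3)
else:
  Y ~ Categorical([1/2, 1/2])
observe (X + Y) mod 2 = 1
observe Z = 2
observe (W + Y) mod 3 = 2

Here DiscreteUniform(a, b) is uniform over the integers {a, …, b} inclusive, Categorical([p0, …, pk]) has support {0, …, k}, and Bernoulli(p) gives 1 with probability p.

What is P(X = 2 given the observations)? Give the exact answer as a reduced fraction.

Enumerate traces; 9 have nonzero weight after conditioning:
  (X=1, U=0, Z=2, W=2, Y=0) weight 1/108
  (X=1, U=1, Z=2, W=2, Y=0) weight 1/108
  (X=1, U=2, Z=2, W=2, Y=0) weight 1/108
  (X=2, U=0, Z=2, W=1, Y=1) weight 1/81
  (X=2, U=1, Z=2, W=1, Y=1) weight 1/81
  (X=2, U=2, Z=2, W=1, Y=1) weight 1/81
  (X=3, U=0, Z=2, W=2, Y=0) weight 1/108
  (X=3, U=1, Z=2, W=2, Y=0) weight 1/108
  … 1 more
Group by X:
  weight(X=1) = 1/36
  weight(X=2) = 1/27
  weight(X=3) = 1/36
Total weight = 1/36 + 1/27 + 1/36 = 5/54
P(X=1 | obs) = 1/36 / 5/54 = 3/10
P(X=2 | obs) = 1/27 / 5/54 = 2/5
P(X=3 | obs) = 1/36 / 5/54 = 3/10

P(X = 2 | obs) = 2/5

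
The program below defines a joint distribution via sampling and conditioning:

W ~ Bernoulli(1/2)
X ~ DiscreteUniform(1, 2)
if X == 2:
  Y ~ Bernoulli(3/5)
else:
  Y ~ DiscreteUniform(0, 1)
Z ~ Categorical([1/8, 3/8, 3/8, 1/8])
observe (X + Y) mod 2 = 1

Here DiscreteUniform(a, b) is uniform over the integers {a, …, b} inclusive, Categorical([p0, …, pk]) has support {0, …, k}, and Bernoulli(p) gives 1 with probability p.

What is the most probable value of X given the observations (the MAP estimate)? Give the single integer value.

argmax_v P(X = v | obs) = 2

Enumerate traces; 16 have nonzero weight after conditioning:
  (W=0, X=1, Y=0, Z=0) weight 1/64
  (W=0, X=1, Y=0, Z=1) weight 3/64
  (W=0, X=1, Y=0, Z=2) weight 3/64
  (W=0, X=1, Y=0, Z=3) weight 1/64
  (W=0, X=2, Y=1, Z=0) weight 3/160
  (W=0, X=2, Y=1, Z=1) weight 9/160
  (W=0, X=2, Y=1, Z=2) weight 9/160
  (W=0, X=2, Y=1, Z=3) weight 3/160
  … 8 more
Group by X:
  weight(X=1) = 1/4
  weight(X=2) = 3/10
Total weight = 1/4 + 3/10 = 11/20
P(X=1 | obs) = 1/4 / 11/20 = 5/11
P(X=2 | obs) = 3/10 / 11/20 = 6/11
argmax = 2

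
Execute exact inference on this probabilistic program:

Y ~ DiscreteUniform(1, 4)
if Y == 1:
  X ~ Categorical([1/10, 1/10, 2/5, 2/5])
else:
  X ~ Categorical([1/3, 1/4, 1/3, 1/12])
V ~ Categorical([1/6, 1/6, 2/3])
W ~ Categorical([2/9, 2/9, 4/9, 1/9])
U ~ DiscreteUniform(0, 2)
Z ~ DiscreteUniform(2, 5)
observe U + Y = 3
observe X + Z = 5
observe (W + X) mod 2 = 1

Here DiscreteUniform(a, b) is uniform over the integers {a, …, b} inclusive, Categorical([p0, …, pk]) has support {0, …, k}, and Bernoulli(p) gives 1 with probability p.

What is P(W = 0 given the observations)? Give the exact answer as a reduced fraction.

P(W = 0 | obs) = 14/75

Enumerate traces; 72 have nonzero weight after conditioning:
  (Y=1, X=0, V=0, W=1, U=2, Z=5) weight 1/12960
  (Y=1, X=0, V=0, W=3, U=2, Z=5) weight 1/25920
  (Y=1, X=0, V=1, W=1, U=2, Z=5) weight 1/12960
  (Y=1, X=0, V=1, W=3, U=2, Z=5) weight 1/25920
  (Y=1, X=0, V=2, W=1, U=2, Z=5) weight 1/3240
  (Y=1, X=0, V=2, W=3, U=2, Z=5) weight 1/6480
  (Y=1, X=1, V=0, W=0, U=2, Z=4) weight 1/12960
  (Y=1, X=1, V=0, W=2, U=2, Z=4) weight 1/6480
  … 64 more
Group by W:
  weight(W=0) = 7/1296
  weight(W=1) = 11/1296
  weight(W=2) = 7/648
  weight(W=3) = 11/2592
Total weight = 7/1296 + 11/1296 + 7/648 + 11/2592 = 25/864
P(W=0 | obs) = 7/1296 / 25/864 = 14/75
P(W=1 | obs) = 11/1296 / 25/864 = 22/75
P(W=2 | obs) = 7/648 / 25/864 = 28/75
P(W=3 | obs) = 11/2592 / 25/864 = 11/75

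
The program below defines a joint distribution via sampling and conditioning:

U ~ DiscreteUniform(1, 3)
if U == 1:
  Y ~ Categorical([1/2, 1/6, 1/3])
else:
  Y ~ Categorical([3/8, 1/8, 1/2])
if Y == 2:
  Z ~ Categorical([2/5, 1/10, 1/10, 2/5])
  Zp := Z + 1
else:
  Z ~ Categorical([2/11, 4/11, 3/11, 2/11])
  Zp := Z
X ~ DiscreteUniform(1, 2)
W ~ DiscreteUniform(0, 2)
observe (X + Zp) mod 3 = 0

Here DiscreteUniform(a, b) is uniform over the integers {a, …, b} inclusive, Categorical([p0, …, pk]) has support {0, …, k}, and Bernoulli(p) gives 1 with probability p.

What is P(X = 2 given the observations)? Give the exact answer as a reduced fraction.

P(X = 2 | obs) = 276/373

Enumerate traces; 63 have nonzero weight after conditioning:
  (U=1, Y=0, Z=1, X=2, W=0) weight 1/99
  (U=1, Y=0, Z=1, X=2, W=1) weight 1/99
  (U=1, Y=0, Z=1, X=2, W=2) weight 1/99
  (U=1, Y=0, Z=2, X=1, W=0) weight 1/132
  (U=1, Y=0, Z=2, X=1, W=1) weight 1/132
  (U=1, Y=0, Z=2, X=1, W=2) weight 1/132
  (U=1, Y=1, Z=1, X=2, W=0) weight 1/297
  (U=1, Y=1, Z=1, X=2, W=1) weight 1/297
  … 55 more
Group by X:
  weight(X=1) = 97/990
  weight(X=2) = 46/165
Total weight = 97/990 + 46/165 = 373/990
P(X=1 | obs) = 97/990 / 373/990 = 97/373
P(X=2 | obs) = 46/165 / 373/990 = 276/373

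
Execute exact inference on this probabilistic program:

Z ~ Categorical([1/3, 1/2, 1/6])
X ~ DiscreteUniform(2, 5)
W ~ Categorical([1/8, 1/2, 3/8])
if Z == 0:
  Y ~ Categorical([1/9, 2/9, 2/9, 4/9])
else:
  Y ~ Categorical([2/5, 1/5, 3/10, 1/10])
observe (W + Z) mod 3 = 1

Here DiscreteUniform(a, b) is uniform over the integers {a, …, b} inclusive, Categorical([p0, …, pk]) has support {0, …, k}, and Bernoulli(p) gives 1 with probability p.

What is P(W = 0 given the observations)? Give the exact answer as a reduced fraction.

Enumerate traces; 48 have nonzero weight after conditioning:
  (Z=0, X=2, W=1, Y=0) weight 1/216
  (Z=0, X=2, W=1, Y=1) weight 1/108
  (Z=0, X=2, W=1, Y=2) weight 1/108
  (Z=0, X=2, W=1, Y=3) weight 1/54
  (Z=0, X=3, W=1, Y=0) weight 1/216
  (Z=0, X=3, W=1, Y=1) weight 1/108
  (Z=0, X=3, W=1, Y=2) weight 1/108
  (Z=0, X=3, W=1, Y=3) weight 1/54
  (Z=1, X=2, W=0, Y=0) weight 1/160
  (Z=2, X=2, W=2, Y=0) weight 1/160
  … 38 more
Group by W:
  weight(W=0) = 1/16
  weight(W=1) = 1/6
  weight(W=2) = 1/16
Total weight = 1/16 + 1/6 + 1/16 = 7/24
P(W=0 | obs) = 1/16 / 7/24 = 3/14
P(W=1 | obs) = 1/6 / 7/24 = 4/7
P(W=2 | obs) = 1/16 / 7/24 = 3/14

P(W = 0 | obs) = 3/14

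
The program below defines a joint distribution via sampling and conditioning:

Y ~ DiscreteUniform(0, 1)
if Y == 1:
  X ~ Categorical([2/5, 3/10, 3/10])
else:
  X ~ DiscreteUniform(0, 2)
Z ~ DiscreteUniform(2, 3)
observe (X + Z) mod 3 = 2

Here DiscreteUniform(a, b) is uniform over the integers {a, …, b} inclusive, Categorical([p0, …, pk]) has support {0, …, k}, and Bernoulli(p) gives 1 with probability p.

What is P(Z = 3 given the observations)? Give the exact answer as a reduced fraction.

Enumerate traces; 4 have nonzero weight after conditioning:
  (Y=0, X=0, Z=2) weight 1/12
  (Y=0, X=2, Z=3) weight 1/12
  (Y=1, X=0, Z=2) weight 1/10
  (Y=1, X=2, Z=3) weight 3/40
Group by Z:
  weight(Z=2) = 11/60
  weight(Z=3) = 19/120
Total weight = 11/60 + 19/120 = 41/120
P(Z=2 | obs) = 11/60 / 41/120 = 22/41
P(Z=3 | obs) = 19/120 / 41/120 = 19/41

P(Z = 3 | obs) = 19/41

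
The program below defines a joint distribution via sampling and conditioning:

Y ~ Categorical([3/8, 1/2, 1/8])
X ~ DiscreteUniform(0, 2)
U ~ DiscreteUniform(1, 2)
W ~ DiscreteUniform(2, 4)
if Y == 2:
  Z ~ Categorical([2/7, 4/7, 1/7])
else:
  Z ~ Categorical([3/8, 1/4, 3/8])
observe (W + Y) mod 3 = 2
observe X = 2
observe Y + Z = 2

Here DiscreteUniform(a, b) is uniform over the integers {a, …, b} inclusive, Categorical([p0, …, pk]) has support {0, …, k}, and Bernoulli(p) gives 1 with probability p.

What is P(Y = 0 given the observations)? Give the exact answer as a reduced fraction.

P(Y = 0 | obs) = 7/15

Enumerate traces; 6 have nonzero weight after conditioning:
  (Y=0, X=2, U=1, W=2, Z=2) weight 1/128
  (Y=0, X=2, U=2, W=2, Z=2) weight 1/128
  (Y=1, X=2, U=1, W=4, Z=1) weight 1/144
  (Y=1, X=2, U=2, W=4, Z=1) weight 1/144
  (Y=2, X=2, U=1, W=3, Z=0) weight 1/504
  (Y=2, X=2, U=2, W=3, Z=0) weight 1/504
Group by Y:
  weight(Y=0) = 1/64
  weight(Y=1) = 1/72
  weight(Y=2) = 1/252
Total weight = 1/64 + 1/72 + 1/252 = 15/448
P(Y=0 | obs) = 1/64 / 15/448 = 7/15
P(Y=1 | obs) = 1/72 / 15/448 = 56/135
P(Y=2 | obs) = 1/252 / 15/448 = 16/135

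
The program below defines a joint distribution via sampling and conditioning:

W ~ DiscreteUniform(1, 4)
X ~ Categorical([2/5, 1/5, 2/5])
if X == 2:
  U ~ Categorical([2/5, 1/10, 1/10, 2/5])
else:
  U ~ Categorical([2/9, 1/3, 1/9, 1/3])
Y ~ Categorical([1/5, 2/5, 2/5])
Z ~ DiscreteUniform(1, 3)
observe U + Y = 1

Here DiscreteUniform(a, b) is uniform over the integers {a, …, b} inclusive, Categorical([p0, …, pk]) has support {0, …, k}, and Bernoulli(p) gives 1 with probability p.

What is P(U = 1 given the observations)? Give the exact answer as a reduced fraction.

Enumerate traces; 72 have nonzero weight after conditioning:
  (W=1, X=0, U=0, Y=1, Z=1) weight 2/675
  (W=1, X=0, U=0, Y=1, Z=2) weight 2/675
  (W=1, X=0, U=0, Y=1, Z=3) weight 2/675
  (W=1, X=0, U=1, Y=0, Z=1) weight 1/450
  (W=1, X=0, U=1, Y=0, Z=2) weight 1/450
  (W=1, X=0, U=1, Y=0, Z=3) weight 1/450
  (W=1, X=1, U=0, Y=1, Z=1) weight 1/675
  (W=1, X=1, U=0, Y=1, Z=2) weight 1/675
  … 64 more
Group by U:
  weight(U=0) = 44/375
  weight(U=1) = 6/125
Total weight = 44/375 + 6/125 = 62/375
P(U=0 | obs) = 44/375 / 62/375 = 22/31
P(U=1 | obs) = 6/125 / 62/375 = 9/31

P(U = 1 | obs) = 9/31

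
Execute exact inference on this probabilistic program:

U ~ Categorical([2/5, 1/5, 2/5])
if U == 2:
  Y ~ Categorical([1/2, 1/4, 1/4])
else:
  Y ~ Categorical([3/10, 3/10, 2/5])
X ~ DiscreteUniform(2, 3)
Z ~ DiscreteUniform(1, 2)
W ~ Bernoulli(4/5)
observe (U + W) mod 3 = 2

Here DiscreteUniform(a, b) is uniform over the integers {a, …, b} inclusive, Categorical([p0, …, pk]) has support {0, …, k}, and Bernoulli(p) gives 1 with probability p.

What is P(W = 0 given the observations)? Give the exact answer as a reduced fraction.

Enumerate traces; 24 have nonzero weight after conditioning:
  (U=1, Y=0, X=2, Z=1, W=1) weight 3/250
  (U=1, Y=0, X=2, Z=2, W=1) weight 3/250
  (U=1, Y=0, X=3, Z=1, W=1) weight 3/250
  (U=1, Y=0, X=3, Z=2, W=1) weight 3/250
  (U=1, Y=1, X=2, Z=1, W=1) weight 3/250
  (U=1, Y=1, X=2, Z=2, W=1) weight 3/250
  (U=1, Y=1, X=3, Z=1, W=1) weight 3/250
  (U=1, Y=1, X=3, Z=2, W=1) weight 3/250
  (U=2, Y=0, X=2, Z=1, W=0) weight 1/100
  … 15 more
Group by W:
  weight(W=0) = 2/25
  weight(W=1) = 4/25
Total weight = 2/25 + 4/25 = 6/25
P(W=0 | obs) = 2/25 / 6/25 = 1/3
P(W=1 | obs) = 4/25 / 6/25 = 2/3

P(W = 0 | obs) = 1/3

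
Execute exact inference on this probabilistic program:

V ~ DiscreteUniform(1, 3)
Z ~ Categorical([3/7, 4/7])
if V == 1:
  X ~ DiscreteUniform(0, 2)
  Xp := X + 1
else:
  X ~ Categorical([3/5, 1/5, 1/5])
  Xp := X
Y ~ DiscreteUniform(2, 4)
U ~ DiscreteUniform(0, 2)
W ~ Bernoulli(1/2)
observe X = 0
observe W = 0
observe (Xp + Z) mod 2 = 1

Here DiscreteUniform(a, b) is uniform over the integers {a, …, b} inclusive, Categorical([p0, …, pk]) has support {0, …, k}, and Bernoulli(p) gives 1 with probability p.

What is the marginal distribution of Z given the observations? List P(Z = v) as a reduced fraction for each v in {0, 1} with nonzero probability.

Enumerate traces; 27 have nonzero weight after conditioning:
  (V=1, Z=0, X=0, Y=2, U=0, W=0) weight 1/378
  (V=1, Z=0, X=0, Y=2, U=1, W=0) weight 1/378
  (V=1, Z=0, X=0, Y=2, U=2, W=0) weight 1/378
  (V=1, Z=0, X=0, Y=3, U=0, W=0) weight 1/378
  (V=1, Z=0, X=0, Y=3, U=1, W=0) weight 1/378
  (V=1, Z=0, X=0, Y=3, U=2, W=0) weight 1/378
  (V=1, Z=0, X=0, Y=4, U=0, W=0) weight 1/378
  (V=1, Z=0, X=0, Y=4, U=1, W=0) weight 1/378
  (V=2, Z=1, X=0, Y=2, U=0, W=0) weight 2/315
  … 18 more
Group by Z:
  weight(Z=0) = 1/42
  weight(Z=1) = 4/35
Total weight = 1/42 + 4/35 = 29/210
P(Z=0 | obs) = 1/42 / 29/210 = 5/29
P(Z=1 | obs) = 4/35 / 29/210 = 24/29

P(Z=0) = 5/29, P(Z=1) = 24/29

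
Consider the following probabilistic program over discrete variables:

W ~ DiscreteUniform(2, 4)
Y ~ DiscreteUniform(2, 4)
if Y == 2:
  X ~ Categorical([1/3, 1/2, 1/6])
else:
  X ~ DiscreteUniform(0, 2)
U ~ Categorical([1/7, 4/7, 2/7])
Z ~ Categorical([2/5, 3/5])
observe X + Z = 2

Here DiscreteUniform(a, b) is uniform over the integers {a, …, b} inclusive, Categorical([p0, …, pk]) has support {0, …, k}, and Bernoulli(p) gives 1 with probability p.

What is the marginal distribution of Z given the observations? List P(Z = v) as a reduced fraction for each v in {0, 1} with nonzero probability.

P(Z=0) = 10/31, P(Z=1) = 21/31

Enumerate traces; 54 have nonzero weight after conditioning:
  (W=2, Y=2, X=1, U=0, Z=1) weight 1/210
  (W=2, Y=2, X=1, U=1, Z=1) weight 2/105
  (W=2, Y=2, X=1, U=2, Z=1) weight 1/105
  (W=2, Y=2, X=2, U=0, Z=0) weight 1/945
  (W=2, Y=2, X=2, U=1, Z=0) weight 4/945
  (W=2, Y=2, X=2, U=2, Z=0) weight 2/945
  (W=2, Y=3, X=1, U=0, Z=1) weight 1/315
  (W=2, Y=3, X=1, U=1, Z=1) weight 4/315
  … 46 more
Group by Z:
  weight(Z=0) = 1/9
  weight(Z=1) = 7/30
Total weight = 1/9 + 7/30 = 31/90
P(Z=0 | obs) = 1/9 / 31/90 = 10/31
P(Z=1 | obs) = 7/30 / 31/90 = 21/31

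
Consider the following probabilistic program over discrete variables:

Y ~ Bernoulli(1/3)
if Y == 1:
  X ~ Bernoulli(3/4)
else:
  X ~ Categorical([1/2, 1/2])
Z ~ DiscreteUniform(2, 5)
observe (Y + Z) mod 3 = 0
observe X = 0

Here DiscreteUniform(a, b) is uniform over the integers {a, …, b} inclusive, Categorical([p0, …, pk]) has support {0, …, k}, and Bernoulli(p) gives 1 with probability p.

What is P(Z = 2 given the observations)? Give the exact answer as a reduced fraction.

P(Z = 2 | obs) = 1/6

Enumerate traces; 3 have nonzero weight after conditioning:
  (Y=0, X=0, Z=3) weight 1/12
  (Y=1, X=0, Z=2) weight 1/48
  (Y=1, X=0, Z=5) weight 1/48
Group by Z:
  weight(Z=2) = 1/48
  weight(Z=3) = 1/12
  weight(Z=5) = 1/48
Total weight = 1/48 + 1/12 + 1/48 = 1/8
P(Z=2 | obs) = 1/48 / 1/8 = 1/6
P(Z=3 | obs) = 1/12 / 1/8 = 2/3
P(Z=5 | obs) = 1/48 / 1/8 = 1/6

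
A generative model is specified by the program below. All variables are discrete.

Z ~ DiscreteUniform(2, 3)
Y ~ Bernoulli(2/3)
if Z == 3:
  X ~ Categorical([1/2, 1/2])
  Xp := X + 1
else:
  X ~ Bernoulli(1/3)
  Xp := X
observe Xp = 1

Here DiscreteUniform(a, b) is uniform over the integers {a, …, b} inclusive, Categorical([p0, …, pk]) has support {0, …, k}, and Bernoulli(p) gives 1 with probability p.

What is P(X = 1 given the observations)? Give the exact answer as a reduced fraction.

Enumerate traces; 4 have nonzero weight after conditioning:
  (Z=2, Y=0, X=1) weight 1/18
  (Z=2, Y=1, X=1) weight 1/9
  (Z=3, Y=0, X=0) weight 1/12
  (Z=3, Y=1, X=0) weight 1/6
Group by X:
  weight(X=0) = 1/4
  weight(X=1) = 1/6
Total weight = 1/4 + 1/6 = 5/12
P(X=0 | obs) = 1/4 / 5/12 = 3/5
P(X=1 | obs) = 1/6 / 5/12 = 2/5

P(X = 1 | obs) = 2/5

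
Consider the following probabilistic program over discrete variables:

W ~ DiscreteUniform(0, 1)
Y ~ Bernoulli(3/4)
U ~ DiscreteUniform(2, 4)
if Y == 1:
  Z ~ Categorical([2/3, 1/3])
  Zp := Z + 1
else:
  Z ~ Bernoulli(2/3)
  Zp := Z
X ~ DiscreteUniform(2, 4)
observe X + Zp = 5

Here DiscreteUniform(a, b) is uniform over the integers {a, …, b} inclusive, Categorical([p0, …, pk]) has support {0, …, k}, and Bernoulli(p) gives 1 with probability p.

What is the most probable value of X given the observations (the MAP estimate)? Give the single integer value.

argmax_v P(X = v | obs) = 4

Enumerate traces; 18 have nonzero weight after conditioning:
  (W=0, Y=0, U=2, Z=1, X=4) weight 1/108
  (W=0, Y=0, U=3, Z=1, X=4) weight 1/108
  (W=0, Y=0, U=4, Z=1, X=4) weight 1/108
  (W=0, Y=1, U=2, Z=0, X=4) weight 1/36
  (W=0, Y=1, U=2, Z=1, X=3) weight 1/72
  (W=0, Y=1, U=3, Z=0, X=4) weight 1/36
  (W=0, Y=1, U=3, Z=1, X=3) weight 1/72
  (W=0, Y=1, U=4, Z=0, X=4) weight 1/36
  … 10 more
Group by X:
  weight(X=3) = 1/12
  weight(X=4) = 2/9
Total weight = 1/12 + 2/9 = 11/36
P(X=3 | obs) = 1/12 / 11/36 = 3/11
P(X=4 | obs) = 2/9 / 11/36 = 8/11
argmax = 4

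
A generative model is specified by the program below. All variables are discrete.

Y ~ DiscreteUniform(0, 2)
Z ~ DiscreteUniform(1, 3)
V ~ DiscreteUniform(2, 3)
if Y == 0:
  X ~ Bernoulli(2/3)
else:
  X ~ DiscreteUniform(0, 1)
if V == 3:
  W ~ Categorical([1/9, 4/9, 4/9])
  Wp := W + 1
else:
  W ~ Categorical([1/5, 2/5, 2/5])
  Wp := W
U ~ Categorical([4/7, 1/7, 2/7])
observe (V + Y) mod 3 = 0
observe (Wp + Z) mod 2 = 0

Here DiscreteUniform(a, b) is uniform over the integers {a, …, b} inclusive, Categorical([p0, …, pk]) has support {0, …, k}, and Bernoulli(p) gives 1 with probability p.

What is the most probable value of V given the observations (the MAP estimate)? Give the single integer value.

argmax_v P(V = v | obs) = 3

Enumerate traces; 54 have nonzero weight after conditioning:
  (Y=0, Z=1, V=3, X=0, W=0, U=0) weight 2/1701
  (Y=0, Z=1, V=3, X=0, W=0, U=1) weight 1/3402
  (Y=0, Z=1, V=3, X=0, W=0, U=2) weight 1/1701
  (Y=0, Z=1, V=3, X=0, W=2, U=0) weight 8/1701
  (Y=0, Z=1, V=3, X=0, W=2, U=1) weight 2/1701
  (Y=0, Z=1, V=3, X=0, W=2, U=2) weight 4/1701
  (Y=0, Z=1, V=3, X=1, W=0, U=0) weight 4/1701
  (Y=0, Z=1, V=3, X=1, W=0, U=1) weight 1/1701
  (Y=1, Z=1, V=2, X=0, W=1, U=0) weight 2/315
  … 45 more
Group by V:
  weight(V=2) = 7/90
  weight(V=3) = 7/81
Total weight = 7/90 + 7/81 = 133/810
P(V=2 | obs) = 7/90 / 133/810 = 9/19
P(V=3 | obs) = 7/81 / 133/810 = 10/19
argmax = 3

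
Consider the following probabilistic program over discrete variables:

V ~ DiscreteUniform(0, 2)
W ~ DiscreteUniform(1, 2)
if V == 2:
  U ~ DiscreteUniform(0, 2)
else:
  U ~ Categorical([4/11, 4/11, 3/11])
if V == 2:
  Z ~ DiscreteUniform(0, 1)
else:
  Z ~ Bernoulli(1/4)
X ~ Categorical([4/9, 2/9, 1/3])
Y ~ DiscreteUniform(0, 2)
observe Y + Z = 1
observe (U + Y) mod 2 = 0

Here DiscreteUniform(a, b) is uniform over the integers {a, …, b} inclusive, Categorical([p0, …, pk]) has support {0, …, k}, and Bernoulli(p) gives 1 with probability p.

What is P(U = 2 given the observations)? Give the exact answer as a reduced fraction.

Enumerate traces; 54 have nonzero weight after conditioning:
  (V=0, W=1, U=0, Z=1, X=0, Y=0) weight 2/891
  (V=0, W=1, U=0, Z=1, X=1, Y=0) weight 1/891
  (V=0, W=1, U=0, Z=1, X=2, Y=0) weight 1/594
  (V=0, W=1, U=1, Z=0, X=0, Y=1) weight 2/297
  (V=0, W=1, U=1, Z=0, X=1, Y=1) weight 1/297
  (V=0, W=1, U=1, Z=0, X=2, Y=1) weight 1/198
  (V=0, W=1, U=2, Z=1, X=0, Y=0) weight 1/594
  (V=0, W=1, U=2, Z=1, X=1, Y=0) weight 1/1188
  … 46 more
Group by U:
  weight(U=0) = 23/594
  weight(U=1) = 47/594
  weight(U=2) = 10/297
Total weight = 23/594 + 47/594 + 10/297 = 5/33
P(U=0 | obs) = 23/594 / 5/33 = 23/90
P(U=1 | obs) = 47/594 / 5/33 = 47/90
P(U=2 | obs) = 10/297 / 5/33 = 2/9

P(U = 2 | obs) = 2/9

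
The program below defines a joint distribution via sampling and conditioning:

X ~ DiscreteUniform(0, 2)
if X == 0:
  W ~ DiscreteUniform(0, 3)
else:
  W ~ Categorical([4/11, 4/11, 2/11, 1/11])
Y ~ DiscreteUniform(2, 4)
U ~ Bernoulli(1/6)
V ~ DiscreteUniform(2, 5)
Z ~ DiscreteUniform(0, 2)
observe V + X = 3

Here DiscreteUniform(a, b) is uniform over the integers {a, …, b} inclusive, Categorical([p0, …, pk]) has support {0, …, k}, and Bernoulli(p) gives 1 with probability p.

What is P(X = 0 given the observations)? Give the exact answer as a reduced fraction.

Enumerate traces; 144 have nonzero weight after conditioning:
  (X=0, W=0, Y=2, U=0, V=3, Z=0) weight 5/2592
  (X=0, W=0, Y=2, U=0, V=3, Z=1) weight 5/2592
  (X=0, W=0, Y=2, U=0, V=3, Z=2) weight 5/2592
  (X=0, W=0, Y=2, U=1, V=3, Z=0) weight 1/2592
  (X=0, W=0, Y=2, U=1, V=3, Z=1) weight 1/2592
  (X=0, W=0, Y=2, U=1, V=3, Z=2) weight 1/2592
  (X=0, W=0, Y=3, U=0, V=3, Z=0) weight 5/2592
  (X=0, W=0, Y=3, U=0, V=3, Z=1) weight 5/2592
  (X=1, W=0, Y=2, U=0, V=2, Z=0) weight 5/1782
  … 135 more
Group by X:
  weight(X=0) = 1/12
  weight(X=1) = 1/12
Total weight = 1/12 + 1/12 = 1/6
P(X=0 | obs) = 1/12 / 1/6 = 1/2
P(X=1 | obs) = 1/12 / 1/6 = 1/2

P(X = 0 | obs) = 1/2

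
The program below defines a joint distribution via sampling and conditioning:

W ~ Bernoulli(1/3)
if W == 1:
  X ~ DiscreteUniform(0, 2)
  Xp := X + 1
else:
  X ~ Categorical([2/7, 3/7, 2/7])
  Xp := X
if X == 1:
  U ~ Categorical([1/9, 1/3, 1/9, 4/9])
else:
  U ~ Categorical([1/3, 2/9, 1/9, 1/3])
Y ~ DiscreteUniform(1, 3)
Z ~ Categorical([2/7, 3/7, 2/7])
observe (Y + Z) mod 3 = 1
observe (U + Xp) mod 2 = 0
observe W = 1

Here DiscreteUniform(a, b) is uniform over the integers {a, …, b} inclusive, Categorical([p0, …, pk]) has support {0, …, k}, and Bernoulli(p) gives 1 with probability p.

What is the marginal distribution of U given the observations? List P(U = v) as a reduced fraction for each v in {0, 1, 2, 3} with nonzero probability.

Enumerate traces; 18 have nonzero weight after conditioning:
  (W=1, X=0, U=1, Y=1, Z=0) weight 4/1701
  (W=1, X=0, U=1, Y=2, Z=2) weight 4/1701
  (W=1, X=0, U=1, Y=3, Z=1) weight 2/567
  (W=1, X=0, U=3, Y=1, Z=0) weight 2/567
  (W=1, X=0, U=3, Y=2, Z=2) weight 2/567
  (W=1, X=0, U=3, Y=3, Z=1) weight 1/189
  (W=1, X=1, U=0, Y=1, Z=0) weight 2/1701
  (W=1, X=1, U=0, Y=2, Z=2) weight 2/1701
  (W=1, X=1, U=2, Y=1, Z=0) weight 2/1701
  … 9 more
Group by U:
  weight(U=0) = 1/243
  weight(U=1) = 4/243
  weight(U=2) = 1/243
  weight(U=3) = 2/81
Total weight = 1/243 + 4/243 + 1/243 + 2/81 = 4/81
P(U=0 | obs) = 1/243 / 4/81 = 1/12
P(U=1 | obs) = 4/243 / 4/81 = 1/3
P(U=2 | obs) = 1/243 / 4/81 = 1/12
P(U=3 | obs) = 2/81 / 4/81 = 1/2

P(U=0) = 1/12, P(U=1) = 1/3, P(U=2) = 1/12, P(U=3) = 1/2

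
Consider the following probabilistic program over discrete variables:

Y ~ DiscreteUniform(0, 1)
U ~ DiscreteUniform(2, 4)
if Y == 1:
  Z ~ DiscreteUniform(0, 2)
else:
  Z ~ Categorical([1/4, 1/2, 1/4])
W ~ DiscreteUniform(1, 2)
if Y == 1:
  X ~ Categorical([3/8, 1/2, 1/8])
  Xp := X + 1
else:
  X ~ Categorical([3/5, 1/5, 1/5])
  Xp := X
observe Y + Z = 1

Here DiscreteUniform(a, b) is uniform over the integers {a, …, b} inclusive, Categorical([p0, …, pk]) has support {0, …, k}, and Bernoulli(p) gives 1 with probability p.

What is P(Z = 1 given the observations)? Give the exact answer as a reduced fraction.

P(Z = 1 | obs) = 3/5

Enumerate traces; 36 have nonzero weight after conditioning:
  (Y=0, U=2, Z=1, W=1, X=0) weight 1/40
  (Y=0, U=2, Z=1, W=1, X=1) weight 1/120
  (Y=0, U=2, Z=1, W=1, X=2) weight 1/120
  (Y=0, U=2, Z=1, W=2, X=0) weight 1/40
  (Y=0, U=2, Z=1, W=2, X=1) weight 1/120
  (Y=0, U=2, Z=1, W=2, X=2) weight 1/120
  (Y=0, U=3, Z=1, W=1, X=0) weight 1/40
  (Y=0, U=3, Z=1, W=1, X=1) weight 1/120
  (Y=1, U=2, Z=0, W=1, X=0) weight 1/96
  … 27 more
Group by Z:
  weight(Z=0) = 1/6
  weight(Z=1) = 1/4
Total weight = 1/6 + 1/4 = 5/12
P(Z=0 | obs) = 1/6 / 5/12 = 2/5
P(Z=1 | obs) = 1/4 / 5/12 = 3/5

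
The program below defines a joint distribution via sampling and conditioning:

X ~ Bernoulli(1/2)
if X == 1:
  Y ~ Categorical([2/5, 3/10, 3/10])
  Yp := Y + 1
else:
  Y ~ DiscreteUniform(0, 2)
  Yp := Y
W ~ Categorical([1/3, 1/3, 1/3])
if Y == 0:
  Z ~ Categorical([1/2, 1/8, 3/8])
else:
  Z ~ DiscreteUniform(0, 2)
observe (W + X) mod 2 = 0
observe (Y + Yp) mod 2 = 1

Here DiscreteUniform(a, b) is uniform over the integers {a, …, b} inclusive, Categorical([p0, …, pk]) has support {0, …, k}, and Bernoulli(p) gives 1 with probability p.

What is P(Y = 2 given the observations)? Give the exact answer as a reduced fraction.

P(Y = 2 | obs) = 3/10

Enumerate traces; 9 have nonzero weight after conditioning:
  (X=1, Y=0, W=1, Z=0) weight 1/30
  (X=1, Y=0, W=1, Z=1) weight 1/120
  (X=1, Y=0, W=1, Z=2) weight 1/40
  (X=1, Y=1, W=1, Z=0) weight 1/60
  (X=1, Y=1, W=1, Z=1) weight 1/60
  (X=1, Y=1, W=1, Z=2) weight 1/60
  (X=1, Y=2, W=1, Z=0) weight 1/60
  (X=1, Y=2, W=1, Z=1) weight 1/60
  … 1 more
Group by Y:
  weight(Y=0) = 1/15
  weight(Y=1) = 1/20
  weight(Y=2) = 1/20
Total weight = 1/15 + 1/20 + 1/20 = 1/6
P(Y=0 | obs) = 1/15 / 1/6 = 2/5
P(Y=1 | obs) = 1/20 / 1/6 = 3/10
P(Y=2 | obs) = 1/20 / 1/6 = 3/10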